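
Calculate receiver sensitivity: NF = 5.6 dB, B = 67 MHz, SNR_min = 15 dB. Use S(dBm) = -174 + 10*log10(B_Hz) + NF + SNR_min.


10*log10(67000000.0) = 78.26
S = -174 + 78.26 + 5.6 + 15 = -75.1 dBm

-75.1 dBm


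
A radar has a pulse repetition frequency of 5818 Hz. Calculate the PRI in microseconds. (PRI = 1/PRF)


PRI = 1/5818 = 0.0001718804 s = 171.9 us

171.9 us


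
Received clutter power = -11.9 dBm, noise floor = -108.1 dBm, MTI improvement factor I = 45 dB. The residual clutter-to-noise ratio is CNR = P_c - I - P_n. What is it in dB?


CNR = -11.9 - 45 - (-108.1) = 51.2 dB

51.2 dB


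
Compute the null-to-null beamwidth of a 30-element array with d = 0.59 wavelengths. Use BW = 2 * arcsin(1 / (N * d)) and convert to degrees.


1/(N*d) = 1/(30*0.59) = 0.056497
BW = 2*arcsin(0.056497) = 6.5 degrees

6.5 degrees


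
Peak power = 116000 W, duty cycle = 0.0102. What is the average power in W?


P_avg = 116000 * 0.0102 = 1183.2 W

1183.2 W


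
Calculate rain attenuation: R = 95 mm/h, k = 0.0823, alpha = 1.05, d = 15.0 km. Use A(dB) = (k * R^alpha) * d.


gamma = 0.0823 * 95^1.05 = 9.817697 dB/km
A = 9.817697 * 15.0 = 147.27 dB

147.27 dB


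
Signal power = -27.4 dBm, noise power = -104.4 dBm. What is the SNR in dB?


SNR = -27.4 - (-104.4) = 77.0 dB

77.0 dB


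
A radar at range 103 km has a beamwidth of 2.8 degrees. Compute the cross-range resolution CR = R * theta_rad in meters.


BW_rad = 0.048869219
CR = 103000 * 0.048869219 = 5033.5 m

5033.5 m


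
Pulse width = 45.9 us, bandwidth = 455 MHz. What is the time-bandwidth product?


TBP = 45.9 * 455 = 20884.5

20884.5


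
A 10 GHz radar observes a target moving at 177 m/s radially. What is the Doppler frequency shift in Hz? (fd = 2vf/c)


fd = 2 * 177 * 10000000000.0 / 3e8 = 11800.0 Hz

11800.0 Hz


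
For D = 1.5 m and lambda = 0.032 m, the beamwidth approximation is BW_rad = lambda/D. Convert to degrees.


BW_rad = 0.032 / 1.5 = 0.021333
BW_deg = 1.22 degrees

1.22 degrees


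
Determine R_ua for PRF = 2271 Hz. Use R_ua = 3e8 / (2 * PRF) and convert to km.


R_ua = 3e8 / (2 * 2271) = 66050.2 m = 66.1 km

66.1 km


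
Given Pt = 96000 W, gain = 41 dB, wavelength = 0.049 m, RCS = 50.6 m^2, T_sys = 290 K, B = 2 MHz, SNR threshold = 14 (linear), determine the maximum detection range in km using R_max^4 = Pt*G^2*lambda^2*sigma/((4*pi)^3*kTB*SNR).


G_lin = 10^(41/10) = 12589.254118
R^4 = 96000 * 12589.254118^2 * 0.049^2 * 50.6 / ((4*pi)^3 * 1.38e-23 * 290 * 2000000.0 * 14)
R^4 = 8.31284e21 m^4
R_max = (8.31284e21)^(1/4) = 301951.6 m = 302.0 km

302.0 km


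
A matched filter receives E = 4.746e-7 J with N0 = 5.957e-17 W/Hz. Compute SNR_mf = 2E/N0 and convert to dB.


SNR_lin = 2 * 4.746e-7 / 5.957e-17 = 1.593e10
SNR_dB = 10*log10(1.593e10) = 102.0 dB

102.0 dB


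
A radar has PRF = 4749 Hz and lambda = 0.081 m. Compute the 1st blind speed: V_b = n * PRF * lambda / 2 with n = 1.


V_blind = 1 * 4749 * 0.081 / 2 = 192.3 m/s

192.3 m/s


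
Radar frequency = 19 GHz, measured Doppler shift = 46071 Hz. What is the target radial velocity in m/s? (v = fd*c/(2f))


v = 46071 * 3e8 / (2 * 19000000000.0) = 363.7 m/s

363.7 m/s


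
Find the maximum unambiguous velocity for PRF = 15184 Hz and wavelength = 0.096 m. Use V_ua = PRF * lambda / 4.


V_ua = 15184 * 0.096 / 4 = 364.4 m/s

364.4 m/s


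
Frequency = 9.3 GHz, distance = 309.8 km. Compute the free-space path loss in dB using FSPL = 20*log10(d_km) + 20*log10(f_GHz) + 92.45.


20*log10(309.8) = 49.82
20*log10(9.3) = 19.37
FSPL = 161.6 dB

161.6 dB


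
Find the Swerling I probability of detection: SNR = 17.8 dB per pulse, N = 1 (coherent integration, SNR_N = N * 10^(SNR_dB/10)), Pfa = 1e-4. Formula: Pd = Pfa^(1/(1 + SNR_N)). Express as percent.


SNR_lin = 10^(17.8/10) = 60.25596
SNR_N = 1 * 60.25596 = 60.25596
1/(1 + SNR_N) = 1/61.25596 = 0.0163249
Pd = (1e-4)^0.0163249 = 0.8604
Pd = 86.0%

86.0%


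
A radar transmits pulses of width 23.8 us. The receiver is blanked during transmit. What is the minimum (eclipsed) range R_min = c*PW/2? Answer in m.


R_min = 3e8 * 23.8e-6 / 2 = 3570.0 m

3570.0 m


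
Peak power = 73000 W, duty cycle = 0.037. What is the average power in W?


P_avg = 73000 * 0.037 = 2701.0 W

2701.0 W


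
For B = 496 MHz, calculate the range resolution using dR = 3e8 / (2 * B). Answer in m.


dR = 3e8 / (2 * 496000000.0) = 0.3 m

0.3 m


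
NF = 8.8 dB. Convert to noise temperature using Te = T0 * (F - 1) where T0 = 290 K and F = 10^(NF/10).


NF_lin = 10^(8.8/10) = 7.585776
Te = 290 * (7.585776 - 1) = 1909.9 K

1909.9 K


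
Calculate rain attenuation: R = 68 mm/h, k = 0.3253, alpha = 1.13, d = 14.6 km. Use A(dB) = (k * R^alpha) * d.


gamma = 0.3253 * 68^1.13 = 38.284161 dB/km
A = 38.284161 * 14.6 = 558.95 dB

558.95 dB


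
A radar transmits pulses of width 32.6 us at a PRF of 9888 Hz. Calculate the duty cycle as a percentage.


DC = 32.6e-6 * 9888 * 100 = 32.23%

32.23%


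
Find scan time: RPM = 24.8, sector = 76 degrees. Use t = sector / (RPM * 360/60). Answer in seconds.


t = 76 / (24.8 * 360) * 60 = 0.51 s

0.51 s


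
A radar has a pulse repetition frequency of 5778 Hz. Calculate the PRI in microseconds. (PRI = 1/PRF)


PRI = 1/5778 = 0.0001730703 s = 173.1 us

173.1 us


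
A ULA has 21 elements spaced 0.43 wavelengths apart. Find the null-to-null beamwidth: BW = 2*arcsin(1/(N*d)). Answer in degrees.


1/(N*d) = 1/(21*0.43) = 0.110742
BW = 2*arcsin(0.110742) = 12.7 degrees

12.7 degrees


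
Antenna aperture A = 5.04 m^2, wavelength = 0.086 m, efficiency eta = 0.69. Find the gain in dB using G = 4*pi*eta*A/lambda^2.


G_linear = 4*pi*0.69*5.04/0.086^2 = 5908.71
G_dB = 10*log10(5908.71) = 37.7 dB

37.7 dB


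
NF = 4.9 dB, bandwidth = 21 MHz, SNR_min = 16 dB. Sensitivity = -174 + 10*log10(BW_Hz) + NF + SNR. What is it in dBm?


10*log10(21000000.0) = 73.22
S = -174 + 73.22 + 4.9 + 16 = -79.9 dBm

-79.9 dBm


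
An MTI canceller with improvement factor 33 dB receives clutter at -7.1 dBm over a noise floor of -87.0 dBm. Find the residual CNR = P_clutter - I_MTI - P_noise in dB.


CNR = -7.1 - 33 - (-87.0) = 46.9 dB

46.9 dB


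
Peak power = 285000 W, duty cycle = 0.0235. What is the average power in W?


P_avg = 285000 * 0.0235 = 6697.5 W

6697.5 W


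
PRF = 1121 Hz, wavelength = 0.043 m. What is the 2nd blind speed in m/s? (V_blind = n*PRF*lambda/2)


V_blind = 2 * 1121 * 0.043 / 2 = 48.2 m/s

48.2 m/s


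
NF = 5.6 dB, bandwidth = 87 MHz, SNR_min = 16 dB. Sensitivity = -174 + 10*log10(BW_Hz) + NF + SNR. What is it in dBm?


10*log10(87000000.0) = 79.4
S = -174 + 79.4 + 5.6 + 16 = -73.0 dBm

-73.0 dBm


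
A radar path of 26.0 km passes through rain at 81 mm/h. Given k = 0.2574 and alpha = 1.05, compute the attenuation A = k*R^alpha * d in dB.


gamma = 0.2574 * 81^1.05 = 25.972743 dB/km
A = 25.972743 * 26.0 = 675.29 dB

675.29 dB


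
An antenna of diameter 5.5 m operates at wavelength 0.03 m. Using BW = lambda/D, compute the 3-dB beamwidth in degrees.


BW_rad = 0.03 / 5.5 = 0.005455
BW_deg = 0.31 degrees

0.31 degrees


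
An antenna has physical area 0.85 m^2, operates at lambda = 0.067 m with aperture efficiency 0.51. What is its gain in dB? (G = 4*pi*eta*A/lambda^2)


G_linear = 4*pi*0.51*0.85/0.067^2 = 1213.53
G_dB = 10*log10(1213.53) = 30.8 dB

30.8 dB


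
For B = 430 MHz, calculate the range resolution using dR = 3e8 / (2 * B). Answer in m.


dR = 3e8 / (2 * 430000000.0) = 0.35 m

0.35 m


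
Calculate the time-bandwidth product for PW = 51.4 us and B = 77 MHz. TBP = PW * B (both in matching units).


TBP = 51.4 * 77 = 3957.8

3957.8


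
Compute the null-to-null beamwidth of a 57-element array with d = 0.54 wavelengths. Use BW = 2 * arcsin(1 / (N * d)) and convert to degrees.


1/(N*d) = 1/(57*0.54) = 0.032489
BW = 2*arcsin(0.032489) = 3.7 degrees

3.7 degrees


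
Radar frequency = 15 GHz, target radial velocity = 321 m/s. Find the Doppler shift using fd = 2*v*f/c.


fd = 2 * 321 * 15000000000.0 / 3e8 = 32100.0 Hz

32100.0 Hz


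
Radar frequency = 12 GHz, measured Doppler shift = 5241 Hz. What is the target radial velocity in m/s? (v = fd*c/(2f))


v = 5241 * 3e8 / (2 * 12000000000.0) = 65.5 m/s

65.5 m/s


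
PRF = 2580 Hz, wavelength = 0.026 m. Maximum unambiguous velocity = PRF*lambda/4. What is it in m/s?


V_ua = 2580 * 0.026 / 4 = 16.8 m/s

16.8 m/s


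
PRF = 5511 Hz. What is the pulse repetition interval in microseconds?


PRI = 1/5511 = 0.0001814553 s = 181.5 us

181.5 us


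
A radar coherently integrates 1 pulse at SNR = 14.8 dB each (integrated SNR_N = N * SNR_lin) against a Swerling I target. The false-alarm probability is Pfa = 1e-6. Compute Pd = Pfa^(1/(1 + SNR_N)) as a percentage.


SNR_lin = 10^(14.8/10) = 30.19952
SNR_N = 1 * 30.19952 = 30.19952
1/(1 + SNR_N) = 1/31.19952 = 0.0320518
Pd = (1e-6)^0.0320518 = 0.64223
Pd = 64.2%

64.2%


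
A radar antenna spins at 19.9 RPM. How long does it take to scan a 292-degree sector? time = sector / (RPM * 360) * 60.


t = 292 / (19.9 * 360) * 60 = 2.45 s

2.45 s


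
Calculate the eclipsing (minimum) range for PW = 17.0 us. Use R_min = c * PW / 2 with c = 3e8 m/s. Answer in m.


R_min = 3e8 * 17.0e-6 / 2 = 2550.0 m

2550.0 m


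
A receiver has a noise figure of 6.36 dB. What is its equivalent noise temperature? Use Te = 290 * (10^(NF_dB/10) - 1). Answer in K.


NF_lin = 10^(6.36/10) = 4.325138
Te = 290 * (4.325138 - 1) = 964.3 K

964.3 K


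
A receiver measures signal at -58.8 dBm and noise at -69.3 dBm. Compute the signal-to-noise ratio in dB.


SNR = -58.8 - (-69.3) = 10.5 dB

10.5 dB


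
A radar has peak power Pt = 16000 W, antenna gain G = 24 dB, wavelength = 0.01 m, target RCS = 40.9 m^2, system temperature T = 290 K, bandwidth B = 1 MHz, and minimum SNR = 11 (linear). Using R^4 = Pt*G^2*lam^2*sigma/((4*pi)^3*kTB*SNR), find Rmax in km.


G_lin = 10^(24/10) = 251.188643
R^4 = 16000 * 251.188643^2 * 0.01^2 * 40.9 / ((4*pi)^3 * 1.38e-23 * 290 * 1000000.0 * 11)
R^4 = 4.72655e16 m^4
R_max = (4.72655e16)^(1/4) = 14744.7 m = 14.7 km

14.7 km


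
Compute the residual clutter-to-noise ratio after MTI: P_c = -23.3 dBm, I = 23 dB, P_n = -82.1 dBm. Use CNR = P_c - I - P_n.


CNR = -23.3 - 23 - (-82.1) = 35.8 dB

35.8 dB


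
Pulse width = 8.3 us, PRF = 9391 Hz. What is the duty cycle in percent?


DC = 8.3e-6 * 9391 * 100 = 7.79%

7.79%


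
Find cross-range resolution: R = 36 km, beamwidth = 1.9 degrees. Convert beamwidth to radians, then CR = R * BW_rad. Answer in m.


BW_rad = 0.033161256
CR = 36000 * 0.033161256 = 1193.8 m

1193.8 m


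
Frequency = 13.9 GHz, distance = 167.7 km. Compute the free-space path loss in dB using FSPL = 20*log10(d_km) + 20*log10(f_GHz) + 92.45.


20*log10(167.7) = 44.49
20*log10(13.9) = 22.86
FSPL = 159.8 dB

159.8 dB


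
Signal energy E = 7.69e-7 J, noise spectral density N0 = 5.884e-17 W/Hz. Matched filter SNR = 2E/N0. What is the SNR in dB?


SNR_lin = 2 * 7.69e-7 / 5.884e-17 = 2.614e10
SNR_dB = 10*log10(2.614e10) = 104.2 dB

104.2 dB


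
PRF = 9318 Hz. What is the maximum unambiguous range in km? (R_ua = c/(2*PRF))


R_ua = 3e8 / (2 * 9318) = 16097.9 m = 16.1 km

16.1 km


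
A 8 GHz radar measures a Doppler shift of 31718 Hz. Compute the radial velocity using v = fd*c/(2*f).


v = 31718 * 3e8 / (2 * 8000000000.0) = 594.7 m/s

594.7 m/s


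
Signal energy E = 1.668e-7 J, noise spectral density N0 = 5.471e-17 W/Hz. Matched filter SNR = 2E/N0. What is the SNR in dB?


SNR_lin = 2 * 1.668e-7 / 5.471e-17 = 6.098e9
SNR_dB = 10*log10(6.098e9) = 97.9 dB

97.9 dB


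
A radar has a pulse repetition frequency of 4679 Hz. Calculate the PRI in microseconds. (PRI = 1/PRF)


PRI = 1/4679 = 0.0002137209 s = 213.7 us

213.7 us


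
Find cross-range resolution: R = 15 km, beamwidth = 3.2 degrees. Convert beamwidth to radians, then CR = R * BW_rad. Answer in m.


BW_rad = 0.055850536
CR = 15000 * 0.055850536 = 837.8 m

837.8 m


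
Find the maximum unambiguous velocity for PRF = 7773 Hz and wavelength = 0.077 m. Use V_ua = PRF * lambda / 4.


V_ua = 7773 * 0.077 / 4 = 149.6 m/s

149.6 m/s


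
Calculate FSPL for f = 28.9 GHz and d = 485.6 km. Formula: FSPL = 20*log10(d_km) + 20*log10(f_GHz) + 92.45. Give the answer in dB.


20*log10(485.6) = 53.73
20*log10(28.9) = 29.22
FSPL = 175.4 dB

175.4 dB


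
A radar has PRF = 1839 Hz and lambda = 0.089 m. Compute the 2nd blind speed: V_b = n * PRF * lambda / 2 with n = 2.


V_blind = 2 * 1839 * 0.089 / 2 = 163.7 m/s

163.7 m/s


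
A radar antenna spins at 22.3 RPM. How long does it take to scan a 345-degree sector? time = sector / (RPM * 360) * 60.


t = 345 / (22.3 * 360) * 60 = 2.58 s

2.58 s


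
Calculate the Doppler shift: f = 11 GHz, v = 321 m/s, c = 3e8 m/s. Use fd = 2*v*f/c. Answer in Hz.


fd = 2 * 321 * 11000000000.0 / 3e8 = 23540.0 Hz

23540.0 Hz


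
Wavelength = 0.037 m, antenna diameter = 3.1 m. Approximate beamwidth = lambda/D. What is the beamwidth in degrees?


BW_rad = 0.037 / 3.1 = 0.011935
BW_deg = 0.68 degrees

0.68 degrees


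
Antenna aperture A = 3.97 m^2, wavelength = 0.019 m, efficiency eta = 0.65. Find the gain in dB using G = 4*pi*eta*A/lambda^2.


G_linear = 4*pi*0.65*3.97/0.019^2 = 89826.92
G_dB = 10*log10(89826.92) = 49.5 dB

49.5 dB


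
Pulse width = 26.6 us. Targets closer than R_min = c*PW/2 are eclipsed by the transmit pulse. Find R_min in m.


R_min = 3e8 * 26.6e-6 / 2 = 3990.0 m

3990.0 m


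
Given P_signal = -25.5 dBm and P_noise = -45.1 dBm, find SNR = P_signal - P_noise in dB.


SNR = -25.5 - (-45.1) = 19.6 dB

19.6 dB


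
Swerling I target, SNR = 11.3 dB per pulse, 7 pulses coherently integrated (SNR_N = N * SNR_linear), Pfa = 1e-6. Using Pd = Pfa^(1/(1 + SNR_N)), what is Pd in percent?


SNR_lin = 10^(11.3/10) = 13.48963
SNR_N = 7 * 13.48963 = 94.42741
1/(1 + SNR_N) = 1/95.42741 = 0.0104792
Pd = (1e-6)^0.0104792 = 0.86522
Pd = 86.5%

86.5%


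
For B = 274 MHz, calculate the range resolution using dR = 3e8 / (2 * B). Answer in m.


dR = 3e8 / (2 * 274000000.0) = 0.55 m

0.55 m


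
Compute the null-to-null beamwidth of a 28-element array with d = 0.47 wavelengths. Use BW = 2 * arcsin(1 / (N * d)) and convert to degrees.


1/(N*d) = 1/(28*0.47) = 0.075988
BW = 2*arcsin(0.075988) = 8.7 degrees

8.7 degrees


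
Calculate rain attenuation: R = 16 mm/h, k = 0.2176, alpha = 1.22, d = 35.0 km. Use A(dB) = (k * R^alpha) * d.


gamma = 0.2176 * 16^1.22 = 6.407451 dB/km
A = 6.407451 * 35.0 = 224.26 dB

224.26 dB


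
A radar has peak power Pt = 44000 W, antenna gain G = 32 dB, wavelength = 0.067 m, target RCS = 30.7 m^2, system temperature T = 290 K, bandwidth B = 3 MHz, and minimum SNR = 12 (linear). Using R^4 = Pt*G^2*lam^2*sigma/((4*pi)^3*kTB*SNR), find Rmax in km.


G_lin = 10^(32/10) = 1584.893192
R^4 = 44000 * 1584.893192^2 * 0.067^2 * 30.7 / ((4*pi)^3 * 1.38e-23 * 290 * 3000000.0 * 12)
R^4 = 5.3276e19 m^4
R_max = (5.3276e19)^(1/4) = 85434.4 m = 85.4 km

85.4 km


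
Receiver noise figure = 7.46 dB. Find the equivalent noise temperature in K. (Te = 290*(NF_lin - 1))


NF_lin = 10^(7.46/10) = 5.571857
Te = 290 * (5.571857 - 1) = 1325.8 K

1325.8 K


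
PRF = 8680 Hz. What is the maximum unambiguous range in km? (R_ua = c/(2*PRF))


R_ua = 3e8 / (2 * 8680) = 17281.1 m = 17.3 km

17.3 km


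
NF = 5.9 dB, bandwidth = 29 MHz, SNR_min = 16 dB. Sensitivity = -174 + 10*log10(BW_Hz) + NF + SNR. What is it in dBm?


10*log10(29000000.0) = 74.62
S = -174 + 74.62 + 5.9 + 16 = -77.5 dBm

-77.5 dBm


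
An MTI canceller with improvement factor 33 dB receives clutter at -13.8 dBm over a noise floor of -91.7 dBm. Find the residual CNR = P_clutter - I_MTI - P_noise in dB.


CNR = -13.8 - 33 - (-91.7) = 44.9 dB

44.9 dB


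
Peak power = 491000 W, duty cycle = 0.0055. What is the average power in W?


P_avg = 491000 * 0.0055 = 2700.5 W

2700.5 W


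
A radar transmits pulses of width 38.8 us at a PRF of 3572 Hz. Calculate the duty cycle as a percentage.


DC = 38.8e-6 * 3572 * 100 = 13.86%

13.86%


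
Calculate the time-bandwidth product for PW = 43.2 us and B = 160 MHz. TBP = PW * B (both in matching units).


TBP = 43.2 * 160 = 6912.0

6912.0


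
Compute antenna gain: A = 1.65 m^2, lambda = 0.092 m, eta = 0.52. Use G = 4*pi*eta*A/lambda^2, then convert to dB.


G_linear = 4*pi*0.52*1.65/0.092^2 = 1273.86
G_dB = 10*log10(1273.86) = 31.1 dB

31.1 dB


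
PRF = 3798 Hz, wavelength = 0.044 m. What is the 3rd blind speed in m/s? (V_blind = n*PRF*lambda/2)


V_blind = 3 * 3798 * 0.044 / 2 = 250.7 m/s

250.7 m/s


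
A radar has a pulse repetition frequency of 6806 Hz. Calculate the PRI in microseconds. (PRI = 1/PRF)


PRI = 1/6806 = 0.0001469292 s = 146.9 us

146.9 us


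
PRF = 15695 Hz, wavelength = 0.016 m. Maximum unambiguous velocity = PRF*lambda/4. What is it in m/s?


V_ua = 15695 * 0.016 / 4 = 62.8 m/s

62.8 m/s


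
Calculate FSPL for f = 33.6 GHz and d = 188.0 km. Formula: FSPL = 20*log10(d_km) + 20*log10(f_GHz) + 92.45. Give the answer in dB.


20*log10(188.0) = 45.48
20*log10(33.6) = 30.53
FSPL = 168.5 dB

168.5 dB


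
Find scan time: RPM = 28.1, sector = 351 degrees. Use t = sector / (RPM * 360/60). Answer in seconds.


t = 351 / (28.1 * 360) * 60 = 2.08 s

2.08 s


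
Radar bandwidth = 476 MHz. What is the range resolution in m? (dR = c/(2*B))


dR = 3e8 / (2 * 476000000.0) = 0.32 m

0.32 m


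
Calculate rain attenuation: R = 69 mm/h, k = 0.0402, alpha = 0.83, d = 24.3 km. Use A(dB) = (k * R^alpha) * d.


gamma = 0.0402 * 69^0.83 = 1.350426 dB/km
A = 1.350426 * 24.3 = 32.82 dB

32.82 dB


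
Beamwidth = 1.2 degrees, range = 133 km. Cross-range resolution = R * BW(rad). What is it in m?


BW_rad = 0.020943951
CR = 133000 * 0.020943951 = 2785.5 m

2785.5 m


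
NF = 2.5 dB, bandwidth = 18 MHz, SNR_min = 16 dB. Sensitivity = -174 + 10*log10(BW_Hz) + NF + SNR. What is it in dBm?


10*log10(18000000.0) = 72.55
S = -174 + 72.55 + 2.5 + 16 = -82.9 dBm

-82.9 dBm


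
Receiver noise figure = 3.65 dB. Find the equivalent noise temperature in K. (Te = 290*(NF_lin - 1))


NF_lin = 10^(3.65/10) = 2.317395
Te = 290 * (2.317395 - 1) = 382.0 K

382.0 K


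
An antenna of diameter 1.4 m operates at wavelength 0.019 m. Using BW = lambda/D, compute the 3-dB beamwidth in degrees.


BW_rad = 0.019 / 1.4 = 0.013571
BW_deg = 0.78 degrees

0.78 degrees


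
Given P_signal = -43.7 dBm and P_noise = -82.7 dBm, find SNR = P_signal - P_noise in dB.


SNR = -43.7 - (-82.7) = 39.0 dB

39.0 dB


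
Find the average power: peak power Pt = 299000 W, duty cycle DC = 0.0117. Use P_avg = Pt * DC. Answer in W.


P_avg = 299000 * 0.0117 = 3498.3 W

3498.3 W


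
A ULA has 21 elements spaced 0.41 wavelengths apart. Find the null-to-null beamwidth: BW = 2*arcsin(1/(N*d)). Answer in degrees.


1/(N*d) = 1/(21*0.41) = 0.116144
BW = 2*arcsin(0.116144) = 13.3 degrees

13.3 degrees


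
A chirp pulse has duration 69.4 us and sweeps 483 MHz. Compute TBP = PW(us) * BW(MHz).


TBP = 69.4 * 483 = 33520.2

33520.2


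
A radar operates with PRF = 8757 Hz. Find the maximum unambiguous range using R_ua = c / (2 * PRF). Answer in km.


R_ua = 3e8 / (2 * 8757) = 17129.2 m = 17.1 km

17.1 km


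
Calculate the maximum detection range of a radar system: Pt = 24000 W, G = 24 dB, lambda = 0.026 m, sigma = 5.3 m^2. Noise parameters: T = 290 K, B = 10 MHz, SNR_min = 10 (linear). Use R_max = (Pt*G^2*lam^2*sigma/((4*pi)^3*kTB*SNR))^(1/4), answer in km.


G_lin = 10^(24/10) = 251.188643
R^4 = 24000 * 251.188643^2 * 0.026^2 * 5.3 / ((4*pi)^3 * 1.38e-23 * 290 * 10000000.0 * 10)
R^4 = 6.83167e15 m^4
R_max = (6.83167e15)^(1/4) = 9091.4 m = 9.1 km

9.1 km


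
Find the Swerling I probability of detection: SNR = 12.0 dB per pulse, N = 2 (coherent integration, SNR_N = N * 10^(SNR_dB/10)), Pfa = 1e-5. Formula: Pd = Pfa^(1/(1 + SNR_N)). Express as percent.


SNR_lin = 10^(12.0/10) = 15.84893
SNR_N = 2 * 15.84893 = 31.69786
1/(1 + SNR_N) = 1/32.69786 = 0.030583
Pd = (1e-5)^0.030583 = 0.70321
Pd = 70.3%

70.3%


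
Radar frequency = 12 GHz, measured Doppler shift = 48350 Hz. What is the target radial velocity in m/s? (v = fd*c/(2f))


v = 48350 * 3e8 / (2 * 12000000000.0) = 604.4 m/s

604.4 m/s


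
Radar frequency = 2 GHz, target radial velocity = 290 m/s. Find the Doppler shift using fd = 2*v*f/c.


fd = 2 * 290 * 2000000000.0 / 3e8 = 3866.7 Hz

3866.7 Hz


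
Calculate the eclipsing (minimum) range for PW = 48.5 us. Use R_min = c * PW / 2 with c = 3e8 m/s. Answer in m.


R_min = 3e8 * 48.5e-6 / 2 = 7275.0 m

7275.0 m


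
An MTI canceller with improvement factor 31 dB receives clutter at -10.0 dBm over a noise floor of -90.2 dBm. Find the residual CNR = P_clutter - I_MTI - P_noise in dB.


CNR = -10.0 - 31 - (-90.2) = 49.2 dB

49.2 dB


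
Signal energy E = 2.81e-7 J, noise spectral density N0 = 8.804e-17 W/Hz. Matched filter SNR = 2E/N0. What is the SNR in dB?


SNR_lin = 2 * 2.81e-7 / 8.804e-17 = 6.383e9
SNR_dB = 10*log10(6.383e9) = 98.1 dB

98.1 dB


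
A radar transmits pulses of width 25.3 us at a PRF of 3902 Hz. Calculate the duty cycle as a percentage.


DC = 25.3e-6 * 3902 * 100 = 9.87%

9.87%


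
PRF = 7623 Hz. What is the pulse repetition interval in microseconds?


PRI = 1/7623 = 0.0001311819 s = 131.2 us

131.2 us


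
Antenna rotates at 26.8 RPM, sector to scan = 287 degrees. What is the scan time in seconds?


t = 287 / (26.8 * 360) * 60 = 1.78 s

1.78 s


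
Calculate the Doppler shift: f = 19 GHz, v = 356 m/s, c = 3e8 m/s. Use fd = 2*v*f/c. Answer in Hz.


fd = 2 * 356 * 19000000000.0 / 3e8 = 45093.3 Hz

45093.3 Hz


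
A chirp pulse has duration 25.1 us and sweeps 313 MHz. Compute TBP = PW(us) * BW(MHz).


TBP = 25.1 * 313 = 7856.3

7856.3


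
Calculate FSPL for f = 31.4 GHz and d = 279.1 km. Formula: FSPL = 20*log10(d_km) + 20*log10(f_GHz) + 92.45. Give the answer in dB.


20*log10(279.1) = 48.92
20*log10(31.4) = 29.94
FSPL = 171.3 dB

171.3 dB


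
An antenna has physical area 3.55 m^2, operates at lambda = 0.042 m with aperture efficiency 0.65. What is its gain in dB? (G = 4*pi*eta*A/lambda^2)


G_linear = 4*pi*0.65*3.55/0.042^2 = 16438.15
G_dB = 10*log10(16438.15) = 42.2 dB

42.2 dB


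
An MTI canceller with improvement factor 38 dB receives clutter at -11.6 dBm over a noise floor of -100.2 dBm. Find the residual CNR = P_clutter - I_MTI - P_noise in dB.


CNR = -11.6 - 38 - (-100.2) = 50.6 dB

50.6 dB


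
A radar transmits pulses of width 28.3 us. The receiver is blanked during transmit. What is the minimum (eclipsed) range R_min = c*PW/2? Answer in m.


R_min = 3e8 * 28.3e-6 / 2 = 4245.0 m

4245.0 m


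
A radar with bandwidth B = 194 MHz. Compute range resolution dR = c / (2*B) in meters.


dR = 3e8 / (2 * 194000000.0) = 0.77 m

0.77 m


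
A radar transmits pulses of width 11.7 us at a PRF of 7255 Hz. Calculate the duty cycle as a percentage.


DC = 11.7e-6 * 7255 * 100 = 8.49%

8.49%


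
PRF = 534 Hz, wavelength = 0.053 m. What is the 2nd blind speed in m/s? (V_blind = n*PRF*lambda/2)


V_blind = 2 * 534 * 0.053 / 2 = 28.3 m/s

28.3 m/s


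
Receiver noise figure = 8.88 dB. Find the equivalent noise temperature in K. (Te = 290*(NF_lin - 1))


NF_lin = 10^(8.88/10) = 7.726806
Te = 290 * (7.726806 - 1) = 1950.8 K

1950.8 K


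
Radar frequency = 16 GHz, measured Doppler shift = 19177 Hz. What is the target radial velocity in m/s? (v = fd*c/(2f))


v = 19177 * 3e8 / (2 * 16000000000.0) = 179.8 m/s

179.8 m/s


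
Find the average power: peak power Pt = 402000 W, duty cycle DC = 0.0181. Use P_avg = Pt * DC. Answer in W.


P_avg = 402000 * 0.0181 = 7276.2 W

7276.2 W


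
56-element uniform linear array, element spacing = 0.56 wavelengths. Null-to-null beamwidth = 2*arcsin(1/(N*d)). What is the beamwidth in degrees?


1/(N*d) = 1/(56*0.56) = 0.031888
BW = 2*arcsin(0.031888) = 3.7 degrees

3.7 degrees


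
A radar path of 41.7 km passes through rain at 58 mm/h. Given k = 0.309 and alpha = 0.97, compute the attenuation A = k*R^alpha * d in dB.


gamma = 0.309 * 58^0.97 = 15.866591 dB/km
A = 15.866591 * 41.7 = 661.64 dB

661.64 dB


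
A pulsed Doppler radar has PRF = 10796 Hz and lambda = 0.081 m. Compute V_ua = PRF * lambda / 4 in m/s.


V_ua = 10796 * 0.081 / 4 = 218.6 m/s

218.6 m/s


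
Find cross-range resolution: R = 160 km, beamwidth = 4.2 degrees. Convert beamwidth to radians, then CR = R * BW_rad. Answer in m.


BW_rad = 0.073303829
CR = 160000 * 0.073303829 = 11728.6 m

11728.6 m


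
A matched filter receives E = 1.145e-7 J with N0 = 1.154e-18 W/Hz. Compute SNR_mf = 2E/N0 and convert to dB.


SNR_lin = 2 * 1.145e-7 / 1.154e-18 = 1.984e11
SNR_dB = 10*log10(1.984e11) = 113.0 dB

113.0 dB


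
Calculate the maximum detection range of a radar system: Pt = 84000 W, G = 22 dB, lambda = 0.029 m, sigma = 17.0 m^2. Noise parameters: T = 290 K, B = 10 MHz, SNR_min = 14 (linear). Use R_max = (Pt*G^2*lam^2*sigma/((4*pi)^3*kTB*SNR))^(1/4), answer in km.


G_lin = 10^(22/10) = 158.489319
R^4 = 84000 * 158.489319^2 * 0.029^2 * 17.0 / ((4*pi)^3 * 1.38e-23 * 290 * 10000000.0 * 14)
R^4 = 2.71325e16 m^4
R_max = (2.71325e16)^(1/4) = 12834.3 m = 12.8 km

12.8 km


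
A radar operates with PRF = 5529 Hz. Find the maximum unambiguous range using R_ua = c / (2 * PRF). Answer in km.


R_ua = 3e8 / (2 * 5529) = 27129.7 m = 27.1 km

27.1 km


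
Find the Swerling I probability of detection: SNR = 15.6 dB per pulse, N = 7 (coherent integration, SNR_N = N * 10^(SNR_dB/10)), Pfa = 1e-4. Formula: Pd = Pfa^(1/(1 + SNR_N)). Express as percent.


SNR_lin = 10^(15.6/10) = 36.30781
SNR_N = 7 * 36.30781 = 254.15467
1/(1 + SNR_N) = 1/255.15467 = 0.0039192
Pd = (1e-4)^0.0039192 = 0.96455
Pd = 96.5%

96.5%


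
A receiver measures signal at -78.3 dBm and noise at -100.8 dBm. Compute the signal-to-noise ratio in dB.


SNR = -78.3 - (-100.8) = 22.5 dB

22.5 dB


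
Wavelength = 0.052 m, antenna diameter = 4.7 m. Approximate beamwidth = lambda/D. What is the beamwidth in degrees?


BW_rad = 0.052 / 4.7 = 0.011064
BW_deg = 0.63 degrees

0.63 degrees


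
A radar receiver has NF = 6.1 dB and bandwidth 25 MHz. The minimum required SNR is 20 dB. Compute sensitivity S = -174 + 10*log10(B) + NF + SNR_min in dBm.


10*log10(25000000.0) = 73.98
S = -174 + 73.98 + 6.1 + 20 = -73.9 dBm

-73.9 dBm


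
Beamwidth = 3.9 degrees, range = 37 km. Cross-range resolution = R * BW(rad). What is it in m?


BW_rad = 0.068067841
CR = 37000 * 0.068067841 = 2518.5 m

2518.5 m


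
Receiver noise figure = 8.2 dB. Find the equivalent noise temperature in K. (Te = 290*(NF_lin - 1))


NF_lin = 10^(8.2/10) = 6.606934
Te = 290 * (6.606934 - 1) = 1626.0 K

1626.0 K


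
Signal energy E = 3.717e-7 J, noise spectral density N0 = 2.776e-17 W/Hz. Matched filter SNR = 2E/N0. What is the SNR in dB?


SNR_lin = 2 * 3.717e-7 / 2.776e-17 = 2.678e10
SNR_dB = 10*log10(2.678e10) = 104.3 dB

104.3 dB


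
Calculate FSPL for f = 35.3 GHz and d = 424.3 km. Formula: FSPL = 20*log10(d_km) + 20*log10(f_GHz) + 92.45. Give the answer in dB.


20*log10(424.3) = 52.55
20*log10(35.3) = 30.96
FSPL = 176.0 dB

176.0 dB


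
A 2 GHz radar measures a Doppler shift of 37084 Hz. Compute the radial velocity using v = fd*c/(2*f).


v = 37084 * 3e8 / (2 * 2000000000.0) = 2781.3 m/s

2781.3 m/s


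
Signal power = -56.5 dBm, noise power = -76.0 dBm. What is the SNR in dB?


SNR = -56.5 - (-76.0) = 19.5 dB

19.5 dB


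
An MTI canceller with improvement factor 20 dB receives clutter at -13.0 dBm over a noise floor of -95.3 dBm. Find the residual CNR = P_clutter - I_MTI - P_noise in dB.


CNR = -13.0 - 20 - (-95.3) = 62.3 dB

62.3 dB


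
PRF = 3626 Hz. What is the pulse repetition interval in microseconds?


PRI = 1/3626 = 0.000275786 s = 275.8 us

275.8 us


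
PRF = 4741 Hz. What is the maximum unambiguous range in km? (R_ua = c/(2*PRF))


R_ua = 3e8 / (2 * 4741) = 31638.9 m = 31.6 km

31.6 km


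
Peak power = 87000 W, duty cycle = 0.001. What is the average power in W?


P_avg = 87000 * 0.001 = 87.0 W

87.0 W


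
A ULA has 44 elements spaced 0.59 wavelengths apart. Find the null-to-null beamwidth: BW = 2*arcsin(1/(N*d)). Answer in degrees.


1/(N*d) = 1/(44*0.59) = 0.038521
BW = 2*arcsin(0.038521) = 4.4 degrees

4.4 degrees


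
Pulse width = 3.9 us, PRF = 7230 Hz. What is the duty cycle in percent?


DC = 3.9e-6 * 7230 * 100 = 2.82%

2.82%


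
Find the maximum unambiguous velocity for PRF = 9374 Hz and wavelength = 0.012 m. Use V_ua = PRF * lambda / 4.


V_ua = 9374 * 0.012 / 4 = 28.1 m/s

28.1 m/s


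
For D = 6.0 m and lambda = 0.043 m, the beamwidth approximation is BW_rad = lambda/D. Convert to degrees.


BW_rad = 0.043 / 6.0 = 0.007167
BW_deg = 0.41 degrees

0.41 degrees


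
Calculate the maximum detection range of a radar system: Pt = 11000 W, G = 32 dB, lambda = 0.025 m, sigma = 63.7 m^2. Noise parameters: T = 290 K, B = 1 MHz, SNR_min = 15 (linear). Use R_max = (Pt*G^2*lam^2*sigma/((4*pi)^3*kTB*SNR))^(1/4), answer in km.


G_lin = 10^(32/10) = 1584.893192
R^4 = 11000 * 1584.893192^2 * 0.025^2 * 63.7 / ((4*pi)^3 * 1.38e-23 * 290 * 1000000.0 * 15)
R^4 = 9.23452e18 m^4
R_max = (9.23452e18)^(1/4) = 55125.6 m = 55.1 km

55.1 km


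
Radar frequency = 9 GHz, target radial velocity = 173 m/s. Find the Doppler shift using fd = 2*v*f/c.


fd = 2 * 173 * 9000000000.0 / 3e8 = 10380.0 Hz

10380.0 Hz


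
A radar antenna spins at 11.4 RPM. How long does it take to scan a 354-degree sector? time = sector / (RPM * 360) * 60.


t = 354 / (11.4 * 360) * 60 = 5.18 s

5.18 s


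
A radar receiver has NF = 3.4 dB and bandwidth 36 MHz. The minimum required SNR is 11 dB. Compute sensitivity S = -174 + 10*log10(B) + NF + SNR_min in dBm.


10*log10(36000000.0) = 75.56
S = -174 + 75.56 + 3.4 + 11 = -84.0 dBm

-84.0 dBm


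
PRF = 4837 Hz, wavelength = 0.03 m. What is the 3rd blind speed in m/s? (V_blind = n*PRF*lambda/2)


V_blind = 3 * 4837 * 0.03 / 2 = 217.7 m/s

217.7 m/s


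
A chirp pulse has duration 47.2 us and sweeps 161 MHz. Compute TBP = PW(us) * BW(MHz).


TBP = 47.2 * 161 = 7599.2

7599.2


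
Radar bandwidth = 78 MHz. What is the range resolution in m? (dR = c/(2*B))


dR = 3e8 / (2 * 78000000.0) = 1.92 m

1.92 m


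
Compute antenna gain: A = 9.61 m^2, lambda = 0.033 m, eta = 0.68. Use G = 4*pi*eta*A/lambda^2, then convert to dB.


G_linear = 4*pi*0.68*9.61/0.033^2 = 75407.46
G_dB = 10*log10(75407.46) = 48.8 dB

48.8 dB


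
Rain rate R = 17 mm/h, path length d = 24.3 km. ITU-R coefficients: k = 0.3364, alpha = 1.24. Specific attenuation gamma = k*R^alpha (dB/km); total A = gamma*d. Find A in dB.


gamma = 0.3364 * 17^1.24 = 11.287887 dB/km
A = 11.287887 * 24.3 = 274.3 dB

274.3 dB


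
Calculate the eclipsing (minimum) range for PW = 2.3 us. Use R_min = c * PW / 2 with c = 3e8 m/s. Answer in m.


R_min = 3e8 * 2.3e-6 / 2 = 345.0 m

345.0 m


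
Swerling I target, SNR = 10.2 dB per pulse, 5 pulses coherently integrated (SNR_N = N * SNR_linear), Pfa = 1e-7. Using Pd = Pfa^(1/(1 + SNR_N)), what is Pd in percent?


SNR_lin = 10^(10.2/10) = 10.47129
SNR_N = 5 * 10.47129 = 52.35645
1/(1 + SNR_N) = 1/53.35645 = 0.0187419
Pd = (1e-7)^0.0187419 = 0.73928
Pd = 73.9%

73.9%


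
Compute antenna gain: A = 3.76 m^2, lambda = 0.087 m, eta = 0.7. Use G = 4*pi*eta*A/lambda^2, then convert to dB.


G_linear = 4*pi*0.7*3.76/0.087^2 = 4369.76
G_dB = 10*log10(4369.76) = 36.4 dB

36.4 dB


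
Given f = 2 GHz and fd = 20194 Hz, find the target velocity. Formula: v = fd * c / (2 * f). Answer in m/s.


v = 20194 * 3e8 / (2 * 2000000000.0) = 1514.6 m/s

1514.6 m/s


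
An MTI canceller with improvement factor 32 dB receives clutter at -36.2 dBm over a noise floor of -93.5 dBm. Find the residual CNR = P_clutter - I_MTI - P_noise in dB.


CNR = -36.2 - 32 - (-93.5) = 25.3 dB

25.3 dB


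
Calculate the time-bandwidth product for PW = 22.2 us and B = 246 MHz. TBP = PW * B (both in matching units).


TBP = 22.2 * 246 = 5461.2

5461.2


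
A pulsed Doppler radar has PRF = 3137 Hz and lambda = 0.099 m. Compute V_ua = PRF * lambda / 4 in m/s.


V_ua = 3137 * 0.099 / 4 = 77.6 m/s

77.6 m/s


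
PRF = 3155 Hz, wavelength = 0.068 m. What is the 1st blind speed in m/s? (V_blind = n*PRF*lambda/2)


V_blind = 1 * 3155 * 0.068 / 2 = 107.3 m/s

107.3 m/s


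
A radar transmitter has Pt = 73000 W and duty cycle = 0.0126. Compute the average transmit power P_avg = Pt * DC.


P_avg = 73000 * 0.0126 = 919.8 W

919.8 W


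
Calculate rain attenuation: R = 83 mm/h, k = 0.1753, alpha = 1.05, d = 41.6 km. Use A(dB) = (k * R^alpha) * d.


gamma = 0.1753 * 83^1.05 = 18.147379 dB/km
A = 18.147379 * 41.6 = 754.93 dB

754.93 dB


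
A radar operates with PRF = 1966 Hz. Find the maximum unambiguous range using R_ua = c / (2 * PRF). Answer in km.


R_ua = 3e8 / (2 * 1966) = 76297.0 m = 76.3 km

76.3 km


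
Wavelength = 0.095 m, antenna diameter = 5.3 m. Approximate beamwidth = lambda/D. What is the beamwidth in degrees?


BW_rad = 0.095 / 5.3 = 0.017925
BW_deg = 1.03 degrees

1.03 degrees


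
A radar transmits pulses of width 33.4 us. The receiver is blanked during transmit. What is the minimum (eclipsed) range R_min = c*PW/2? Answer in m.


R_min = 3e8 * 33.4e-6 / 2 = 5010.0 m

5010.0 m


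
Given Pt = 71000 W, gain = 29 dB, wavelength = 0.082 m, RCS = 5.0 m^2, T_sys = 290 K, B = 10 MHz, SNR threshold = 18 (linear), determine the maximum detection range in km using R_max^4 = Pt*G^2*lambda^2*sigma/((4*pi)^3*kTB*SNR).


G_lin = 10^(29/10) = 794.328235
R^4 = 71000 * 794.328235^2 * 0.082^2 * 5.0 / ((4*pi)^3 * 1.38e-23 * 290 * 10000000.0 * 18)
R^4 = 1.0536e18 m^4
R_max = (1.0536e18)^(1/4) = 32038.3 m = 32.0 km

32.0 km


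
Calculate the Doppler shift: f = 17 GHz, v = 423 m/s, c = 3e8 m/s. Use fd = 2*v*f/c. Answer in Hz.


fd = 2 * 423 * 17000000000.0 / 3e8 = 47940.0 Hz

47940.0 Hz


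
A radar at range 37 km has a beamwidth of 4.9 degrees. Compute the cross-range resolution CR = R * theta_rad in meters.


BW_rad = 0.085521133
CR = 37000 * 0.085521133 = 3164.3 m

3164.3 m


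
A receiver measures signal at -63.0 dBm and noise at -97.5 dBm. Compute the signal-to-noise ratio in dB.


SNR = -63.0 - (-97.5) = 34.5 dB

34.5 dB


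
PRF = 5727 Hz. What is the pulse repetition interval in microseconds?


PRI = 1/5727 = 0.0001746115 s = 174.6 us

174.6 us


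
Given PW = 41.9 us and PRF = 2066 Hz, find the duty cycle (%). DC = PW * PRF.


DC = 41.9e-6 * 2066 * 100 = 8.66%

8.66%


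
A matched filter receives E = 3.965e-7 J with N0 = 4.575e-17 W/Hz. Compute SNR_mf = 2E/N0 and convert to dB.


SNR_lin = 2 * 3.965e-7 / 4.575e-17 = 1.733e10
SNR_dB = 10*log10(1.733e10) = 102.4 dB

102.4 dB


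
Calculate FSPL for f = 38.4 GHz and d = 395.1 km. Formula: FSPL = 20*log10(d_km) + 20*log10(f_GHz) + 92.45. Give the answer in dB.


20*log10(395.1) = 51.93
20*log10(38.4) = 31.69
FSPL = 176.1 dB

176.1 dB


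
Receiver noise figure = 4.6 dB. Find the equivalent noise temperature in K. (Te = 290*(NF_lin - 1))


NF_lin = 10^(4.6/10) = 2.884032
Te = 290 * (2.884032 - 1) = 546.4 K

546.4 K


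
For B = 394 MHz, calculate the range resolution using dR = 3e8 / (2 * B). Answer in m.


dR = 3e8 / (2 * 394000000.0) = 0.38 m

0.38 m


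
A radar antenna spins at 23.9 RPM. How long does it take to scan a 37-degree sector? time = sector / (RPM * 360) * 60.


t = 37 / (23.9 * 360) * 60 = 0.26 s

0.26 s


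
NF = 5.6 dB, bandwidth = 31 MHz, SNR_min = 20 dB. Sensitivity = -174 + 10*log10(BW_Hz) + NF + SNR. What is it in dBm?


10*log10(31000000.0) = 74.91
S = -174 + 74.91 + 5.6 + 20 = -73.5 dBm

-73.5 dBm


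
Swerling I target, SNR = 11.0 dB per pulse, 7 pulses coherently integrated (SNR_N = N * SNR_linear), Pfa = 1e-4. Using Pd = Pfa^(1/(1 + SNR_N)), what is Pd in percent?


SNR_lin = 10^(11.0/10) = 12.58925
SNR_N = 7 * 12.58925 = 88.12475
1/(1 + SNR_N) = 1/89.12475 = 0.0112202
Pd = (1e-4)^0.0112202 = 0.90182
Pd = 90.2%

90.2%


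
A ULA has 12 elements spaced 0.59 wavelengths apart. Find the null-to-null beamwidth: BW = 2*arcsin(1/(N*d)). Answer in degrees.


1/(N*d) = 1/(12*0.59) = 0.141243
BW = 2*arcsin(0.141243) = 16.2 degrees

16.2 degrees


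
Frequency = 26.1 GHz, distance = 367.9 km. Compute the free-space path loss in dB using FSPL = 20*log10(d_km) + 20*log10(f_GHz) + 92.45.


20*log10(367.9) = 51.31
20*log10(26.1) = 28.33
FSPL = 172.1 dB

172.1 dB


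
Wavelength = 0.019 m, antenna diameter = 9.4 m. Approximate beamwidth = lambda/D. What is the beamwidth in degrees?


BW_rad = 0.019 / 9.4 = 0.002021
BW_deg = 0.12 degrees

0.12 degrees


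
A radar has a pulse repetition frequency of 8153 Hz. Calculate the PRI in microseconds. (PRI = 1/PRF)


PRI = 1/8153 = 0.0001226542 s = 122.7 us

122.7 us


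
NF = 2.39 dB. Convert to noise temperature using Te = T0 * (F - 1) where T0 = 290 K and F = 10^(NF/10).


NF_lin = 10^(2.39/10) = 1.733804
Te = 290 * (1.733804 - 1) = 212.8 K

212.8 K


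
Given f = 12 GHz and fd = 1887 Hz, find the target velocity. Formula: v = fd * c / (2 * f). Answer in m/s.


v = 1887 * 3e8 / (2 * 12000000000.0) = 23.6 m/s

23.6 m/s


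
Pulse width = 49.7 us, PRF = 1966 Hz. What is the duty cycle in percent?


DC = 49.7e-6 * 1966 * 100 = 9.77%

9.77%


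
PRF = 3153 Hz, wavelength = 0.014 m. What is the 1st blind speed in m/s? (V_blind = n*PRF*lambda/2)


V_blind = 1 * 3153 * 0.014 / 2 = 22.1 m/s

22.1 m/s


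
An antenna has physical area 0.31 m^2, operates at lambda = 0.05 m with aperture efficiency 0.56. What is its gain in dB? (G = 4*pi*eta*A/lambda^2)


G_linear = 4*pi*0.56*0.31/0.05^2 = 872.61
G_dB = 10*log10(872.61) = 29.4 dB

29.4 dB


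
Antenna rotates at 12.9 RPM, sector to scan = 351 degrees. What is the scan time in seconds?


t = 351 / (12.9 * 360) * 60 = 4.53 s

4.53 s


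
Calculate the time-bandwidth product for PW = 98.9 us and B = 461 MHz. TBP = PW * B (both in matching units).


TBP = 98.9 * 461 = 45592.9

45592.9


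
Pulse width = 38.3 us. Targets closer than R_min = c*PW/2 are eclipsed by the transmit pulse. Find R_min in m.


R_min = 3e8 * 38.3e-6 / 2 = 5745.0 m

5745.0 m


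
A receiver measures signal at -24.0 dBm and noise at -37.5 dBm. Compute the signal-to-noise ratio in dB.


SNR = -24.0 - (-37.5) = 13.5 dB

13.5 dB


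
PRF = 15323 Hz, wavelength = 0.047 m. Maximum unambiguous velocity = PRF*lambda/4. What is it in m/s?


V_ua = 15323 * 0.047 / 4 = 180.0 m/s

180.0 m/s


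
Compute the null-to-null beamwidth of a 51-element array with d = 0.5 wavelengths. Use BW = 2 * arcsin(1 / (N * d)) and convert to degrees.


1/(N*d) = 1/(51*0.5) = 0.039216
BW = 2*arcsin(0.039216) = 4.5 degrees

4.5 degrees


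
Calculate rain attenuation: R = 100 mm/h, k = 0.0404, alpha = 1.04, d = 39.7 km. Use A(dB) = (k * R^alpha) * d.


gamma = 0.0404 * 100^1.04 = 4.857148 dB/km
A = 4.857148 * 39.7 = 192.83 dB

192.83 dB


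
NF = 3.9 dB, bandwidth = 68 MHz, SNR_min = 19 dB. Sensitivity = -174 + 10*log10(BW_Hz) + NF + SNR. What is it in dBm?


10*log10(68000000.0) = 78.33
S = -174 + 78.33 + 3.9 + 19 = -72.8 dBm

-72.8 dBm
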